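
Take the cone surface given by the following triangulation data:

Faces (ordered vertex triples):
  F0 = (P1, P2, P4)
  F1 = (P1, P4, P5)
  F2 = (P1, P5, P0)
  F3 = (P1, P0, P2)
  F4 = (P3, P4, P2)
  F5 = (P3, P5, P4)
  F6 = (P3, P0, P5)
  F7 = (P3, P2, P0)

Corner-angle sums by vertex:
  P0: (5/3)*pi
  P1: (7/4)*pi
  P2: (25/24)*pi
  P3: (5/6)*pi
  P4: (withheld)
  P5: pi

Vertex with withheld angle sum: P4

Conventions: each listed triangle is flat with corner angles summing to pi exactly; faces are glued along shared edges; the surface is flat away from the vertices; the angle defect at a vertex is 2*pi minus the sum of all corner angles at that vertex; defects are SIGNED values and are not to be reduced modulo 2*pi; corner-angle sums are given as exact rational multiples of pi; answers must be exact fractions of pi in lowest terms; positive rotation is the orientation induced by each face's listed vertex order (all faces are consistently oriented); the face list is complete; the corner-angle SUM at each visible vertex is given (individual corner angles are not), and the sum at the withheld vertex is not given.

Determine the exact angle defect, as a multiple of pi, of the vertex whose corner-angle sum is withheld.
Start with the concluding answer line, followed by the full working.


Answer: defect(P4) = (7/24)*pi

V = 6, E = 12, F = 8; chi = V - E + F = 2
Gauss-Bonnet: total defect = 2*pi*chi = 4*pi; visible defects sum to (89/24)*pi


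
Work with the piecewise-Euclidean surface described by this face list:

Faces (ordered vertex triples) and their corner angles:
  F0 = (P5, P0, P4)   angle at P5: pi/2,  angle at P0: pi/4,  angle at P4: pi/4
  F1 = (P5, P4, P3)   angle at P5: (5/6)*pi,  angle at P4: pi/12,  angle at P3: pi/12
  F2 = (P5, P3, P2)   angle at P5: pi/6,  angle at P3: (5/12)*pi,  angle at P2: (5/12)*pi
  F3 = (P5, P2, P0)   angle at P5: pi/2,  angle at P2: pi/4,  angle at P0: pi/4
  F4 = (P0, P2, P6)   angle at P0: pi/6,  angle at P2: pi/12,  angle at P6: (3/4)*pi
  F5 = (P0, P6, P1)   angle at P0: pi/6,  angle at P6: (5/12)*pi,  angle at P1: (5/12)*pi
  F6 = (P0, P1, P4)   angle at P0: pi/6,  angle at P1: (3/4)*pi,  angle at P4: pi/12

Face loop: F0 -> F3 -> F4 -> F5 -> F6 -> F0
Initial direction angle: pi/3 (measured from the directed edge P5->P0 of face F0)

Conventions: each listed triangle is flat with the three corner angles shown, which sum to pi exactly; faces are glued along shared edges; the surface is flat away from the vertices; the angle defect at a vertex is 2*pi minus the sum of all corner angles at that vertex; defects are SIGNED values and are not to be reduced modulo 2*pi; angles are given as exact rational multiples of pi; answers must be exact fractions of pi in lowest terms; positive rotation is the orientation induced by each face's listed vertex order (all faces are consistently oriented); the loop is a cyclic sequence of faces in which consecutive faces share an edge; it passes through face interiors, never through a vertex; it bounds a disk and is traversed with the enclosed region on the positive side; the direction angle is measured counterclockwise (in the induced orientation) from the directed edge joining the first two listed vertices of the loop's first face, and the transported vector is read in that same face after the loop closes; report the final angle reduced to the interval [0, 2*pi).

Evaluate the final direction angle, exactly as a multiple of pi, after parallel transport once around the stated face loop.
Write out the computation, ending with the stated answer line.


enclosed vertex P0: corner angles sum to pi, defect = 2*pi - pi = pi
by Gauss-Bonnet the loop rotates the vector by the enclosed defect sum (positive orientation, mod 2*pi)
final angle = pi/3 + pi = (4/3)*pi (mod 2*pi)

Answer: final direction angle = (4/3)*pi


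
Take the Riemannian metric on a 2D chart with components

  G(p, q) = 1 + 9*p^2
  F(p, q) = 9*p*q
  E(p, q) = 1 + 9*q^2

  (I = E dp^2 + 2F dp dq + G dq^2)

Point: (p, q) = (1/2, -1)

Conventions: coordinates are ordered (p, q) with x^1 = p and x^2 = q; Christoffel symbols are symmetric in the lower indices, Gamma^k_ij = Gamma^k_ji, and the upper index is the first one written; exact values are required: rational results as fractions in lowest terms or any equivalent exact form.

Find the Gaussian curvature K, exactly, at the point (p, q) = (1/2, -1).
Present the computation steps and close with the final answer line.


E = 10, F = -9/2, G = 13/4, EG - F^2 = 49/4 at the point
E_p = 0, E_q = -18, F_p = -9, F_q = 9/2, G_p = 9, G_q = 0
E_qq = 18, F_pq = 9, G_pp = 18
Apply the Brioschi formula K = (det M1 - det M2)/(EG - F^2)^2 over the derivative matrices of E, F, G.
M1 = [[-E_qq/2 + F_pq - G_pp/2, E_p/2, F_p - E_q/2], [F_q - G_p/2, E, F], [G_q/2, F, G]] = [[-9, 0, 0], [0, 10, -9/2], [0, -9/2, 13/4]]; det M1 = -441/4
M2 = [[0, E_q/2, G_p/2], [E_q/2, E, F], [G_p/2, F, G]] = [[0, -9, 9/2], [-9, 10, -9/2], [9/2, -9/2, 13/4]]; det M2 = -405/4
det M1 - det M2 = -9; K = -9 / (49/4)^2 = -144/2401

Answer: K = -144/2401


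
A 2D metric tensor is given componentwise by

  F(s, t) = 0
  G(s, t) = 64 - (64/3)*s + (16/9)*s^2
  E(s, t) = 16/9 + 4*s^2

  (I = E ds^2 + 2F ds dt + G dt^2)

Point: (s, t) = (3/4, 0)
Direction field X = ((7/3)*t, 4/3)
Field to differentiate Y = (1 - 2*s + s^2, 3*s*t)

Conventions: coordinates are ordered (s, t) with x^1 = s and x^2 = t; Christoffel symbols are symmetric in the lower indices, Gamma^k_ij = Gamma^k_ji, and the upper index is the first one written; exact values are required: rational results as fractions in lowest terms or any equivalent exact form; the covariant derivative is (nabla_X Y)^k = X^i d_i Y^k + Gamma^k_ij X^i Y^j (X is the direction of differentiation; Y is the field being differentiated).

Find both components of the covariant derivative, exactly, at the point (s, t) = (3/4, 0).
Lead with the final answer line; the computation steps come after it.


Answer: (nabla_X Y)^s = 0, (nabla_X Y)^t = 188/63

E = 145/36, F = 0, G = 49 at the point
E_s = 6, E_t = 0, F_s = 0, F_t = 0, G_s = -56/3, G_t = 0
EG - F^2 = 7105/36;  g^inv = (36/7105) * [[49, 0], [0, 145/36]]
first-kind symbols [ij,l] = (1/2)(d_i g_jl + d_j g_il - d_l g_ij): [ss,s] = E_s/2 = 3, [ss,t] = F_s - E_t/2 = 0, [st,s] = E_t/2 = 0, [st,t] = G_s/2 = -28/3, [tt,s] = F_t - G_s/2 = 28/3, [tt,t] = G_t/2 = 0
Gamma^s_ij = (G*[ij,s] - F*[ij,t])/(EG - F^2), Gamma^t_ij = (E*[ij,t] - F*[ij,s])/(EG - F^2)
Gamma_sss = 108/145, Gamma_sst = 0, Gamma_stt = 336/145, Gamma_tss = 0, Gamma_tst = -4/21, Gamma_ttt = 0
X = (0, 4/3), Y = (1/16, 0) at the point


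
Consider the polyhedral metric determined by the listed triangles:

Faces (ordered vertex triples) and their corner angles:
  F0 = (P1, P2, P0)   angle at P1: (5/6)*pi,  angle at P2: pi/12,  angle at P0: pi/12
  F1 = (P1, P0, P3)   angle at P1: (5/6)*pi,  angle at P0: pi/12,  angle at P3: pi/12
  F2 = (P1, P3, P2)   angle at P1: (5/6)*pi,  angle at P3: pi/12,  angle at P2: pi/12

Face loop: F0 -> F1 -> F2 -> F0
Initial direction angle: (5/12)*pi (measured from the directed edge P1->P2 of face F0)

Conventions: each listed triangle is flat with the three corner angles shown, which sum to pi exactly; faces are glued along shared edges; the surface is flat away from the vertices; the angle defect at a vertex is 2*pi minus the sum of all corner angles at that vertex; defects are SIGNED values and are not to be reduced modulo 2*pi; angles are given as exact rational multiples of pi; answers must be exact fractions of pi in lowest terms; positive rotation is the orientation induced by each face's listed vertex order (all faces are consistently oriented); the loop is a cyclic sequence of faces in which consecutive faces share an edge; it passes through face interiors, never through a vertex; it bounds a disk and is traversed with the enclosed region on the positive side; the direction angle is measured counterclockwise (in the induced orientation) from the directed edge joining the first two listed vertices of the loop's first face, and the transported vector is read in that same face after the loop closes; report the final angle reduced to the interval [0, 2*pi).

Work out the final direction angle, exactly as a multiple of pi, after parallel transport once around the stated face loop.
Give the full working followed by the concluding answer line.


enclosed vertex P1: corner angles sum to (5/2)*pi, defect = 2*pi - (5/2)*pi = -pi/2
the final direction is the initial angle plus the enclosed defects, taken mod 2*pi in the induced orientation
final angle = (5/12)*pi - pi/2 = (23/12)*pi (mod 2*pi)

Answer: final direction angle = (23/12)*pi


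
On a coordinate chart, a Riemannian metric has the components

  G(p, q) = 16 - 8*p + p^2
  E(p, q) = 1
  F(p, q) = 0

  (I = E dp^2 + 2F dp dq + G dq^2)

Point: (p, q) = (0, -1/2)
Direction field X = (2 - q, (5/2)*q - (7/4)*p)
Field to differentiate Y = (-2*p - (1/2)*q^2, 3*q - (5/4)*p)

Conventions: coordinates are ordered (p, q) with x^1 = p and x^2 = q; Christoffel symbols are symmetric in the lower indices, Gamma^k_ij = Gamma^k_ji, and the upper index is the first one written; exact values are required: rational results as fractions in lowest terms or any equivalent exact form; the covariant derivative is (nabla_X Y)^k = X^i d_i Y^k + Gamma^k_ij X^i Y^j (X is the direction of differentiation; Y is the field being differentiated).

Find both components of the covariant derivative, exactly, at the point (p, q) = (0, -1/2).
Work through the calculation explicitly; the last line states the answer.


E = 1, F = 0, G = 16 at the point
E_p = 0, E_q = 0, F_p = 0, F_q = 0, G_p = -8, G_q = 0
EG - F^2 = 16;  g^inv = (1/16) * [[16, 0], [0, 1]]
first-kind symbols [ij,l] = (1/2)(d_i g_jl + d_j g_il - d_l g_ij): [pp,p] = E_p/2 = 0, [pp,q] = F_p - E_q/2 = 0, [pq,p] = E_q/2 = 0, [pq,q] = G_p/2 = -4, [qq,p] = F_q - G_p/2 = 4, [qq,q] = G_q/2 = 0
Gamma^p_ij = (G*[ij,p] - F*[ij,q])/(EG - F^2), Gamma^q_ij = (E*[ij,q] - F*[ij,p])/(EG - F^2)
Gamma_ppp = 0, Gamma_ppq = 0, Gamma_pqq = 4, Gamma_qpp = 0, Gamma_qpq = -1/4, Gamma_qqq = 0
X = (5/2, -5/4), Y = (-1/8, -3/2) at the point

Answer: (nabla_X Y)^p = 15/8, (nabla_X Y)^q = -765/128


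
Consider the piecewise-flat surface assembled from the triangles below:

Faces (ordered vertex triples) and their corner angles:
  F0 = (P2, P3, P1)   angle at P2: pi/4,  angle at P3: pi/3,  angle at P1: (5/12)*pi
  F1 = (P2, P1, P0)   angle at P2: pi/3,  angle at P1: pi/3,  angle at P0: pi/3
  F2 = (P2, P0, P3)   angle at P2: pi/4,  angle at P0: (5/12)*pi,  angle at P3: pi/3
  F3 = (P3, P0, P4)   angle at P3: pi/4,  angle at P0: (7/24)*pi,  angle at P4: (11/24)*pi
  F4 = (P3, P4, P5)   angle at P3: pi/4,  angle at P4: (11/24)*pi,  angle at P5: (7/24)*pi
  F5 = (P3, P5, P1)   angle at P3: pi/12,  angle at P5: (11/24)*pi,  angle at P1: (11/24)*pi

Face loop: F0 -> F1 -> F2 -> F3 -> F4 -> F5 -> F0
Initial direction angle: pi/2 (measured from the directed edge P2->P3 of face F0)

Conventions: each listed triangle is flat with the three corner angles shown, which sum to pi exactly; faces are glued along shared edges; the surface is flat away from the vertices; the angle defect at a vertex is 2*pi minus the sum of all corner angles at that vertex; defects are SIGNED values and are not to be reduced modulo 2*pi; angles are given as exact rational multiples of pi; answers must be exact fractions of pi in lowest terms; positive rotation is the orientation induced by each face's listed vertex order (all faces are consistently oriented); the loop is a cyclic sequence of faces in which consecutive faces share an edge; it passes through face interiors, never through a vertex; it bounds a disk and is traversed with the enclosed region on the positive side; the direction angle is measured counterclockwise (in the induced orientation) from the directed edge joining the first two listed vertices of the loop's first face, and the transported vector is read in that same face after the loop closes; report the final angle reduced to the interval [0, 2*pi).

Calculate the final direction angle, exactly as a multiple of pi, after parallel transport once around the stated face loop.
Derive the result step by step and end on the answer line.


enclosed vertex P2: corner angles sum to (5/6)*pi, defect = 2*pi - (5/6)*pi = (7/6)*pi
enclosed vertex P3: corner angles sum to (5/4)*pi, defect = 2*pi - (5/4)*pi = (3/4)*pi
by Gauss-Bonnet the loop rotates the vector by the enclosed defect sum (positive orientation, mod 2*pi)
final angle = pi/2 + (23/12)*pi = (5/12)*pi (mod 2*pi)

Answer: final direction angle = (5/12)*pi


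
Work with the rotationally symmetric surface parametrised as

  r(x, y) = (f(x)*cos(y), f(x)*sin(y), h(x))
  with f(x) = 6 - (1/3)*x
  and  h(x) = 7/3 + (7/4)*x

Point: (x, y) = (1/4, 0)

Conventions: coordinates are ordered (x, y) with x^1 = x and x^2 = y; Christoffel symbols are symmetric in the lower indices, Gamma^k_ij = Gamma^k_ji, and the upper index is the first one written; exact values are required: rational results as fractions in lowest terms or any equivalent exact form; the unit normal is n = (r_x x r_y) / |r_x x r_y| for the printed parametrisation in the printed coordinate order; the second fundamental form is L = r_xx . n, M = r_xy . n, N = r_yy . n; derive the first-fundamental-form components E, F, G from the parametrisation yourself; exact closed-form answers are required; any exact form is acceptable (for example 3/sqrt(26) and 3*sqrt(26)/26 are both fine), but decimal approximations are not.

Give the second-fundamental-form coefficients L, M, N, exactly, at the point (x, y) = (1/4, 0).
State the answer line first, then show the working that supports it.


Answer: L = 0, M = 0, N = 497*sqrt(457)/1828

f = 71/12, f' = -1/3, f'' = 0, h' = 7/4, h'' = 0
E = 457/144, F = 0, G = 5041/144; answer radicand W^2 = 457/144
unnormalised second-form numerators: l = 0, m = 0, n = 497/48; L = l/sqrt(457/144), and similarly M = m/sqrt(W^2), N = n/sqrt(W^2)


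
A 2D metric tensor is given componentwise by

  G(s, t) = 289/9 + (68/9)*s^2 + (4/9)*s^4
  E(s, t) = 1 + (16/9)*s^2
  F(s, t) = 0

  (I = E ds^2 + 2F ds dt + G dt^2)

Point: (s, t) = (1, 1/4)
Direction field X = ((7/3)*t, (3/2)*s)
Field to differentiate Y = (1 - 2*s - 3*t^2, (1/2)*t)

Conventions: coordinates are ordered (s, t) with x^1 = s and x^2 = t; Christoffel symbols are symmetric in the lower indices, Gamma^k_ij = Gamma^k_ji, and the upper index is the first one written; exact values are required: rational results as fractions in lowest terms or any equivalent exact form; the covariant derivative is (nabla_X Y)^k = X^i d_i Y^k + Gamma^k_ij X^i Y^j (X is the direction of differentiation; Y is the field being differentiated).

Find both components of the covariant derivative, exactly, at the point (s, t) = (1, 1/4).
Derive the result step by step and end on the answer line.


E = 25/9, F = 0, G = 361/9 at the point
E_s = 32/9, E_t = 0, F_s = 0, F_t = 0, G_s = 152/9, G_t = 0
EG - F^2 = 9025/81;  g^inv = (81/9025) * [[361/9, 0], [0, 25/9]]
first-kind symbols [ij,l] = (1/2)(d_i g_jl + d_j g_il - d_l g_ij): [ss,s] = E_s/2 = 16/9, [ss,t] = F_s - E_t/2 = 0, [st,s] = E_t/2 = 0, [st,t] = G_s/2 = 76/9, [tt,s] = F_t - G_s/2 = -76/9, [tt,t] = G_t/2 = 0
Gamma^s_ij = (G*[ij,s] - F*[ij,t])/(EG - F^2), Gamma^t_ij = (E*[ij,t] - F*[ij,s])/(EG - F^2)
Gamma_sss = 16/25, Gamma_sst = 0, Gamma_stt = -76/25, Gamma_tss = 0, Gamma_tst = 4/19, Gamma_ttt = 0
X = (7/12, 3/2), Y = (-19/16, 1/8) at the point

Answer: (nabla_X Y)^s = -443/100, (nabla_X Y)^t = 89/228


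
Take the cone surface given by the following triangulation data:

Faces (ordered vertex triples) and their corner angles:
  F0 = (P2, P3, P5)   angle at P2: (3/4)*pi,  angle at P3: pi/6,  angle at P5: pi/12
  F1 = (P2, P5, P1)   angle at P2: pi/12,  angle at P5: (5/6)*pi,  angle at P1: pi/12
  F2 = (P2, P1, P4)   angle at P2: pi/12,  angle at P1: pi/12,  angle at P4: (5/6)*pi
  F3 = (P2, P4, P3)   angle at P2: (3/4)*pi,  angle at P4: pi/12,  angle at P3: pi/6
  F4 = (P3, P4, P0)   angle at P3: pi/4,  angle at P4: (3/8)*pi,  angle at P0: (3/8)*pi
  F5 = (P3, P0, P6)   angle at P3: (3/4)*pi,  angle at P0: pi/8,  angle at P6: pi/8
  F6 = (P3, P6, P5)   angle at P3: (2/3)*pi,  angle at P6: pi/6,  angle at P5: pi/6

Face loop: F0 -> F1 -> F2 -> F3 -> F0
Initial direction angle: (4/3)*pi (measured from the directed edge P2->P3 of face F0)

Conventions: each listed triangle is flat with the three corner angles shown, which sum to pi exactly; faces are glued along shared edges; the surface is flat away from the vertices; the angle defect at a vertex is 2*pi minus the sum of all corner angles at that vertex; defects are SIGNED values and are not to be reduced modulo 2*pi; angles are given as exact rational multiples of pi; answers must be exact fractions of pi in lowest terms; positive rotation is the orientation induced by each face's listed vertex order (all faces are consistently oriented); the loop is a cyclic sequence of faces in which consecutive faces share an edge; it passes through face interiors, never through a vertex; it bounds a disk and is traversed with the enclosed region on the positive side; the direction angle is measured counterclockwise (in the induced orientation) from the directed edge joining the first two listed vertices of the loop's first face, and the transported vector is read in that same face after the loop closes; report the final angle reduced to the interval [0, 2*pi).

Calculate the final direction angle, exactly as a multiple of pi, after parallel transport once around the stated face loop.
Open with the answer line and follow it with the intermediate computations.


Answer: final direction angle = (5/3)*pi

enclosed vertex P2: corner angles sum to (5/3)*pi, defect = 2*pi - (5/3)*pi = pi/3
holonomy = initial angle + sum of enclosed defects (mod 2*pi), positive in the induced orientation
final angle = (4/3)*pi + pi/3 = (5/3)*pi (mod 2*pi)


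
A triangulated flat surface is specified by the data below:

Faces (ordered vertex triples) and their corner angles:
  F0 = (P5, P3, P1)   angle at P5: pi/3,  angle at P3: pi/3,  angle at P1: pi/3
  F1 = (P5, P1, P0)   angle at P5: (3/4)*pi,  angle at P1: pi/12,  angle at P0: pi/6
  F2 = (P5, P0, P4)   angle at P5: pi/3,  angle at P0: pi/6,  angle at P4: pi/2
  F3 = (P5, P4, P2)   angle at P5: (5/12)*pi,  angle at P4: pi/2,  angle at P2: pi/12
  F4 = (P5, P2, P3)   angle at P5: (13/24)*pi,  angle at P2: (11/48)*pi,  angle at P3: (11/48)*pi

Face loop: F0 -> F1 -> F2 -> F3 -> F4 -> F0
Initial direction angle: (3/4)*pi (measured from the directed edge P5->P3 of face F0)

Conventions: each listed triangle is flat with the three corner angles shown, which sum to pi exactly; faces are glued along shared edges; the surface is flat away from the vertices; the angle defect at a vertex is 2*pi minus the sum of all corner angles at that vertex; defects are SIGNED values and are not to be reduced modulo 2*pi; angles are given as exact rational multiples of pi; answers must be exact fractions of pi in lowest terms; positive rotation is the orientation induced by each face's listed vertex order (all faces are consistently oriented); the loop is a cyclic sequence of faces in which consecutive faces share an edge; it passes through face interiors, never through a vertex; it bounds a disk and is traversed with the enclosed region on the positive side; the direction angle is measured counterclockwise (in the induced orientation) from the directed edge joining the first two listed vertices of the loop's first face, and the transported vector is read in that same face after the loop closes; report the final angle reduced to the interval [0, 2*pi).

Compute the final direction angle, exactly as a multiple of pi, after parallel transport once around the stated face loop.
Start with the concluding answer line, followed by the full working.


Answer: final direction angle = (3/8)*pi

enclosed vertex P5: corner angles sum to (19/8)*pi, defect = 2*pi - (19/8)*pi = (-3/8)*pi
summing the enclosed defects onto the initial angle, mod 2*pi in the induced orientation:
final angle = (3/4)*pi - (3/8)*pi = (3/8)*pi (mod 2*pi)


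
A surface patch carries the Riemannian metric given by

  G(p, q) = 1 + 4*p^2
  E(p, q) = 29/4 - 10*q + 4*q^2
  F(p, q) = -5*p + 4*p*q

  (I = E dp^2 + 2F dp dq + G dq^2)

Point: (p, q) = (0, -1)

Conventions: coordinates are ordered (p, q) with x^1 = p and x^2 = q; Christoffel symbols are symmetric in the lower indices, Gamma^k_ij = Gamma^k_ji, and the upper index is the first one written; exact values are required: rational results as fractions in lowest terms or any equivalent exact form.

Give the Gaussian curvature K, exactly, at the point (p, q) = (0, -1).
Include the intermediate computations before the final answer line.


E = 85/4, F = 0, G = 1, EG - F^2 = 85/4 at the point
E_p = 0, E_q = -18, F_p = -9, F_q = 0, G_p = 0, G_q = 0
E_qq = 8, F_pq = 4, G_pp = 8
Brioschi: K = (det M1 - det M2) / (EG - F^2)^2 with the standard first/second-derivative matrices M1, M2.
M1 = [[-E_qq/2 + F_pq - G_pp/2, E_p/2, F_p - E_q/2], [F_q - G_p/2, E, F], [G_q/2, F, G]] = [[-4, 0, 0], [0, 85/4, 0], [0, 0, 1]]; det M1 = -85
M2 = [[0, E_q/2, G_p/2], [E_q/2, E, F], [G_p/2, F, G]] = [[0, -9, 0], [-9, 85/4, 0], [0, 0, 1]]; det M2 = -81
det M1 - det M2 = -4; K = -4 / (85/4)^2 = -64/7225

Answer: K = -64/7225


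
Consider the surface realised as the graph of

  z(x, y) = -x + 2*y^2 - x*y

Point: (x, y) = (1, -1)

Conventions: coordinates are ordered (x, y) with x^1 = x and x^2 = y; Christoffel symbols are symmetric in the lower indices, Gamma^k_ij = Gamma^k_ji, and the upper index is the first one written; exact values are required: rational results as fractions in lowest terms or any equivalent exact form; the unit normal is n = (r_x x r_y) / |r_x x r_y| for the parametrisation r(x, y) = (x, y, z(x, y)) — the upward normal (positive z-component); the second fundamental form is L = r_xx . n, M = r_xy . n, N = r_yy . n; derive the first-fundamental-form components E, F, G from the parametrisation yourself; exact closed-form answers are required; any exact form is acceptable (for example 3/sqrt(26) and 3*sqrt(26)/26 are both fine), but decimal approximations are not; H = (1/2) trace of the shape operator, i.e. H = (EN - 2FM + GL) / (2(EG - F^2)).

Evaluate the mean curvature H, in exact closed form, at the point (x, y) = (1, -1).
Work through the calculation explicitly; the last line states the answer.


z_x = 0, z_y = -5, z_xx = 0, z_xy = -1, z_yy = 4
E = 1, F = 0, G = 26; answer radicand W^2 = 26
unnormalised second-form numerators: l = 0, m = -1, n = 4; L = l/sqrt(26), and similarly M = m/sqrt(W^2), N = n/sqrt(W^2)
H = (E*n - 2*F*m + G*l) / (2*(EG - F^2)*sqrt(W^2)); E*n - 2*F*m + G*l = 4, EG - F^2 = 26, so H = (1/13)/sqrt(26)

Answer: H = sqrt(26)/338


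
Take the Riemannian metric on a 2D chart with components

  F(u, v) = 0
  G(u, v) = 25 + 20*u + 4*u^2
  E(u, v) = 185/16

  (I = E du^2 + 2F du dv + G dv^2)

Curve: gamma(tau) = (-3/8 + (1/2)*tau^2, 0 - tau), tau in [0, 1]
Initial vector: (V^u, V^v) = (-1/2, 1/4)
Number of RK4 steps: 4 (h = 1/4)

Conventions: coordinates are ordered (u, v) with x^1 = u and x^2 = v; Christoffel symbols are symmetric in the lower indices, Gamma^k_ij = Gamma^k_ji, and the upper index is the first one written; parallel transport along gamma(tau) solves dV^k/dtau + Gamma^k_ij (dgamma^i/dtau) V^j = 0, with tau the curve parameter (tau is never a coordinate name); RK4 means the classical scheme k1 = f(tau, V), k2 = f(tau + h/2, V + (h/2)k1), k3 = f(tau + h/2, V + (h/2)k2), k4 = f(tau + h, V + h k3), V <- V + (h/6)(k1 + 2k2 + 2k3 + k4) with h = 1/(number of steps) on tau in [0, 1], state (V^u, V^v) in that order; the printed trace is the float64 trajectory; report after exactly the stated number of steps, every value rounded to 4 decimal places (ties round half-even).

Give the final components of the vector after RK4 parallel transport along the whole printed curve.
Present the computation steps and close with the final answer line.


gamma'(tau) = (tau, -1); f(tau, V)^k = -Gamma^k_ij(gamma(tau)) gamma'^i(tau) V^j; h = 1/4; intermediate values shown to 6 dp
curve data and Christoffel symbols at the stage parameters:
  tau = 0.000000: gamma = (-0.375000, 0.000000), gamma' = (0.000000, -1.000000); Gamma_uuu = 0.000000, Gamma_uuv = 0.000000, Gamma_uvv = -0.735135, Gamma_vuu = 0.000000, Gamma_vuv = 0.470588, Gamma_vvv = 0.000000
  tau = 0.125000: gamma = (-0.367188, -0.125000), gamma' = (0.125000, -1.000000); Gamma_uuu = 0.000000, Gamma_uuv = 0.000000, Gamma_uvv = -0.737838, Gamma_vuu = 0.000000, Gamma_vuv = 0.468864, Gamma_vvv = 0.000000
  tau = 0.250000: gamma = (-0.343750, -0.250000), gamma' = (0.250000, -1.000000); Gamma_uuu = 0.000000, Gamma_uuv = 0.000000, Gamma_uvv = -0.745946, Gamma_vuu = 0.000000, Gamma_vuv = 0.463768, Gamma_vvv = 0.000000
  tau = 0.375000: gamma = (-0.304688, -0.375000), gamma' = (0.375000, -1.000000); Gamma_uuu = 0.000000, Gamma_uuv = 0.000000, Gamma_uvv = -0.759459, Gamma_vuu = 0.000000, Gamma_vuv = 0.455516, Gamma_vvv = 0.000000
  tau = 0.500000: gamma = (-0.250000, -0.500000), gamma' = (0.500000, -1.000000); Gamma_uuu = 0.000000, Gamma_uuv = 0.000000, Gamma_uvv = -0.778378, Gamma_vuu = 0.000000, Gamma_vuv = 0.444444, Gamma_vvv = 0.000000
  tau = 0.625000: gamma = (-0.179688, -0.625000), gamma' = (0.625000, -1.000000); Gamma_uuu = 0.000000, Gamma_uuv = 0.000000, Gamma_uvv = -0.802703, Gamma_vuu = 0.000000, Gamma_vuv = 0.430976, Gamma_vvv = 0.000000
  tau = 0.750000: gamma = (-0.093750, -0.750000), gamma' = (0.750000, -1.000000); Gamma_uuu = 0.000000, Gamma_uuv = 0.000000, Gamma_uvv = -0.832432, Gamma_vuu = 0.000000, Gamma_vuv = 0.415584, Gamma_vvv = 0.000000
  tau = 0.875000: gamma = (0.007812, -0.875000), gamma' = (0.875000, -1.000000); Gamma_uuu = 0.000000, Gamma_uuv = 0.000000, Gamma_uvv = -0.867568, Gamma_vuu = 0.000000, Gamma_vuv = 0.398754, Gamma_vvv = 0.000000
  tau = 1.000000: gamma = (0.125000, -1.000000), gamma' = (1.000000, -1.000000); Gamma_uuu = 0.000000, Gamma_uuv = 0.000000, Gamma_uvv = -0.908108, Gamma_vuu = 0.000000, Gamma_vuv = 0.380952, Gamma_vvv = 0.000000
step 0: V^u = -0.5000, V^v = 0.2500
step 1: k1 = (-0.183784, -0.235294), k2 = (-0.162758, -0.258132), k3 = (-0.160652, -0.256732), k4 = (-0.138609, -0.272054); V <- V + (h/6)(k1 + 2k2 + 2k3 + k4): V^u = -0.5404, V^v = 0.1860
step 2: k1 = (-0.138712, -0.272173), k2 = (-0.115387, -0.280005), k3 = (-0.114644, -0.278509), k4 = (-0.090547, -0.278759); V <- V + (h/6)(k1 + 2k2 + 2k3 + k4): V^u = -0.5691, V^v = 0.1165
step 3: k1 = (-0.090647, -0.278815), k2 = (-0.065504, -0.272136), k3 = (-0.066175, -0.271006), k4 = (-0.040544, -0.258568); V <- V + (h/6)(k1 + 2k2 + 2k3 + k4): V^u = -0.5855, V^v = 0.0488
step 4: k1 = (-0.040626, -0.258555), k2 = (-0.014302, -0.241265), k3 = (-0.016177, -0.240707), k4 = (0.010328, -0.220273); V <- V + (h/6)(k1 + 2k2 + 2k3 + k4): V^u = -0.5893, V^v = -0.0113

Answer: V^u = -0.5893, V^v = -0.0113


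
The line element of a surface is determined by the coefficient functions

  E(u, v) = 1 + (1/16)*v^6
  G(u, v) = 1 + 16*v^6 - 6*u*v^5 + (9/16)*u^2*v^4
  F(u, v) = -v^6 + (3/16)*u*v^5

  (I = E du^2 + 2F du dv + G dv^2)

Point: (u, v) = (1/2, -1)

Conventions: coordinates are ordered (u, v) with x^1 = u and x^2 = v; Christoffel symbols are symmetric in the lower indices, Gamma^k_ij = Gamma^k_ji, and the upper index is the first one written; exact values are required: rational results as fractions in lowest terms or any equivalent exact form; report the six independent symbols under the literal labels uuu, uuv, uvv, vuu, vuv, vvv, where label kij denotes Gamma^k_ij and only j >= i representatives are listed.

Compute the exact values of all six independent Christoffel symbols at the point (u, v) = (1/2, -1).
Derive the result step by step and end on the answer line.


E = 17/16, F = -35/32, G = 1289/64 at the point
E_u = 0, E_v = -3/8, F_u = -3/16, F_v = 207/32, G_u = 105/16, G_v = -1785/16
EG - F^2 = 1293/64;  g^inv = (64/1293) * [[1289/64, 35/32], [35/32, 17/16]]
first-kind symbols [ij,l] = (1/2)(d_i g_jl + d_j g_il - d_l g_ij): [uu,u] = E_u/2 = 0, [uu,v] = F_u - E_v/2 = 0, [uv,u] = E_v/2 = -3/16, [uv,v] = G_u/2 = 105/32, [vv,u] = F_v - G_u/2 = 51/16, [vv,v] = G_v/2 = -1785/32
Gamma^u_ij = (G*[ij,u] - F*[ij,v])/(EG - F^2), Gamma^v_ij = (E*[ij,v] - F*[ij,u])/(EG - F^2)

Answer: Gamma_uuu = 0, Gamma_uuv = -4/431, Gamma_uvv = 68/431, Gamma_vuu = 0, Gamma_vuv = 70/431, Gamma_vvv = -1190/431


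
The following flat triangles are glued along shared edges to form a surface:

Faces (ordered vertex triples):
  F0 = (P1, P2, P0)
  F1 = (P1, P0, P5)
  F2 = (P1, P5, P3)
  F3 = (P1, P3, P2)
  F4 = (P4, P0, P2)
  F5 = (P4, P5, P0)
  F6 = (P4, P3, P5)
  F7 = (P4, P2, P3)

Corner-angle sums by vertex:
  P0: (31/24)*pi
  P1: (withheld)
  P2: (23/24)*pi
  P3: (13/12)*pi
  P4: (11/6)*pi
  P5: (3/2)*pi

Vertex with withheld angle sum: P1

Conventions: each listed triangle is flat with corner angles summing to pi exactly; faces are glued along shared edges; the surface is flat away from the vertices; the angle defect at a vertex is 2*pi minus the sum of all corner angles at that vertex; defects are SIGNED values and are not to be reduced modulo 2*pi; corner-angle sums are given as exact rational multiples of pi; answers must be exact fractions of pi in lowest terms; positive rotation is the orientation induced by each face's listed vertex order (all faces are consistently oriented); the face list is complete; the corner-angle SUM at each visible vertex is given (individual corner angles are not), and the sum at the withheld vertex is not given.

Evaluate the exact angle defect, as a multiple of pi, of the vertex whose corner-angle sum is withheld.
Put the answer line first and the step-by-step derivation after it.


Answer: defect(P1) = (2/3)*pi

V = 6, E = 12, F = 8; chi = V - E + F = 2
Gauss-Bonnet: total defect = 2*pi*chi = 4*pi; visible defects sum to (10/3)*pi


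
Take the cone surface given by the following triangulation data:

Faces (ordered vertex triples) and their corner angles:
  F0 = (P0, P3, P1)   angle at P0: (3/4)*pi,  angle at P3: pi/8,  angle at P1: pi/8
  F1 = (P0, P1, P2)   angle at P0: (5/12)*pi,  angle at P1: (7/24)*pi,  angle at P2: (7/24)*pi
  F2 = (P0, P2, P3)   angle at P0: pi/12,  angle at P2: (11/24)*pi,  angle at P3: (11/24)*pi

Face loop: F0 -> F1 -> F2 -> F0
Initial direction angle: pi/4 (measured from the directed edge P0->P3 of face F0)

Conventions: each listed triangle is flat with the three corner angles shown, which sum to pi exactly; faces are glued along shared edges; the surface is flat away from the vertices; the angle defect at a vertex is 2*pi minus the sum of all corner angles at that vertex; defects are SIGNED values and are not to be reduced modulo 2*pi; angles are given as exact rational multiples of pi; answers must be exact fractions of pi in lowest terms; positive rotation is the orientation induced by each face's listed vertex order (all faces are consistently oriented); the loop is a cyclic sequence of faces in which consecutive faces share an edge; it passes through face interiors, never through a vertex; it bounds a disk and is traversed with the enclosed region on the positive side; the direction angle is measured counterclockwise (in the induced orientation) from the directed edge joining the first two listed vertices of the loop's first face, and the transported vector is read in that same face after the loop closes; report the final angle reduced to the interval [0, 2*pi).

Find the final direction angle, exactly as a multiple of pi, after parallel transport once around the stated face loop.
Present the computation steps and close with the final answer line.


enclosed vertex P0: corner angles sum to (5/4)*pi, defect = 2*pi - (5/4)*pi = (3/4)*pi
holonomy = initial angle + sum of enclosed defects (mod 2*pi), positive in the induced orientation
final angle = pi/4 + (3/4)*pi = pi (mod 2*pi)

Answer: final direction angle = pi


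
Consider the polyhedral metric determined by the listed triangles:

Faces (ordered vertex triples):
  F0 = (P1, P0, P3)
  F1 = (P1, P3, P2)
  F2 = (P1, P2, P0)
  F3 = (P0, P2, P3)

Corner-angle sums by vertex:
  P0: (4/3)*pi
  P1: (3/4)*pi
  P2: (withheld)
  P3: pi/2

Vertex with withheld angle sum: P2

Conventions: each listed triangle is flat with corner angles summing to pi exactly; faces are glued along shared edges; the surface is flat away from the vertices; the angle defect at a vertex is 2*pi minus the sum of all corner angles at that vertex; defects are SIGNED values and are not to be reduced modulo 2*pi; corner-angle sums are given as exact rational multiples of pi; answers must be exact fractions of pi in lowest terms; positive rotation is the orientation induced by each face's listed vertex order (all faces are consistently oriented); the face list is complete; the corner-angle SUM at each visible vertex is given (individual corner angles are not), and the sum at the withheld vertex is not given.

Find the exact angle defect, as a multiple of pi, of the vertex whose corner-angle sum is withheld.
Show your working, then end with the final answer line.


V = 4, E = 6, F = 4; chi = V - E + F = 2
Gauss-Bonnet: total defect = 2*pi*chi = 4*pi; visible defects sum to (41/12)*pi

Answer: defect(P2) = (7/12)*pi


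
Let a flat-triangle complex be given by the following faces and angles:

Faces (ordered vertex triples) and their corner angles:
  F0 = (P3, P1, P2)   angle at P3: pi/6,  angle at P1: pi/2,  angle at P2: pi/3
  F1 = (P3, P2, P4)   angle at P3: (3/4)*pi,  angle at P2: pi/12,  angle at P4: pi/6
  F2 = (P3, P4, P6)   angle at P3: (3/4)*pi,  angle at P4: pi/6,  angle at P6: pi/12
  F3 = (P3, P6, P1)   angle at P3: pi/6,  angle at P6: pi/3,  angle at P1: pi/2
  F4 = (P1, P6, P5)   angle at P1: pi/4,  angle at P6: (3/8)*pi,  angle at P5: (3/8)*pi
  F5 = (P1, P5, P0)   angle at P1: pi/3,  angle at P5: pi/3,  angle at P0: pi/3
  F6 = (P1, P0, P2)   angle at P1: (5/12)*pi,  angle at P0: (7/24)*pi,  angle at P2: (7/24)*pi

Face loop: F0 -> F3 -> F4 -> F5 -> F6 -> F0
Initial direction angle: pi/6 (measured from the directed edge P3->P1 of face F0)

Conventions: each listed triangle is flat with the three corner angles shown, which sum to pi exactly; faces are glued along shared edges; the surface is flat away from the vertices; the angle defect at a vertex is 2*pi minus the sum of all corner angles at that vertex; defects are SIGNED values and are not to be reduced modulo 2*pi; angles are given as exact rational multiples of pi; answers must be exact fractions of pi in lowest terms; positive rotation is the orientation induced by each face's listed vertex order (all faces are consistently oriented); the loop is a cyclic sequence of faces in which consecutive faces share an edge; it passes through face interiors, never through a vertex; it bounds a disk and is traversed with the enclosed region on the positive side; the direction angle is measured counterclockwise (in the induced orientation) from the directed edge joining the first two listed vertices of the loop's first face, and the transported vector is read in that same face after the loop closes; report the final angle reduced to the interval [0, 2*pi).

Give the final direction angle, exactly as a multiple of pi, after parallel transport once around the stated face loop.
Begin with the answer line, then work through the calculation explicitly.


Answer: final direction angle = pi/6

enclosed vertex P1: corner angles sum to 2*pi, defect = 2*pi - 2*pi = 0
by Gauss-Bonnet the loop rotates the vector by the enclosed defect sum (positive orientation, mod 2*pi)
final angle = pi/6 + 0 = pi/6 (mod 2*pi)


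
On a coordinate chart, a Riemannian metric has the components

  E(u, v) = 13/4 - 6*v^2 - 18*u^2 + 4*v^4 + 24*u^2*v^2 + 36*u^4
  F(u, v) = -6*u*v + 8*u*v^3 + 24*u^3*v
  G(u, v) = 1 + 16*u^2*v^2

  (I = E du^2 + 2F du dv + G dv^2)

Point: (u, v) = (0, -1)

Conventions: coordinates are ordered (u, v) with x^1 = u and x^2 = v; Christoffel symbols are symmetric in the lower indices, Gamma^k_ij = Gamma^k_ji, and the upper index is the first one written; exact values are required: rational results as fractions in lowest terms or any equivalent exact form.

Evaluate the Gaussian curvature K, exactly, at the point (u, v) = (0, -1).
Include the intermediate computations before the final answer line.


E = 5/4, F = 0, G = 1, EG - F^2 = 5/4 at the point
E_u = 0, E_v = -4, F_u = -2, F_v = 0, G_u = 0, G_v = 0
E_vv = 36, F_uv = 18, G_uu = 32
Apply the Brioschi formula K = (det M1 - det M2)/(EG - F^2)^2 over the derivative matrices of E, F, G.
M1 = [[-E_vv/2 + F_uv - G_uu/2, E_u/2, F_u - E_v/2], [F_v - G_u/2, E, F], [G_v/2, F, G]] = [[-16, 0, 0], [0, 5/4, 0], [0, 0, 1]]; det M1 = -20
M2 = [[0, E_v/2, G_u/2], [E_v/2, E, F], [G_u/2, F, G]] = [[0, -2, 0], [-2, 5/4, 0], [0, 0, 1]]; det M2 = -4
det M1 - det M2 = -16; K = -16 / (5/4)^2 = -256/25

Answer: K = -256/25


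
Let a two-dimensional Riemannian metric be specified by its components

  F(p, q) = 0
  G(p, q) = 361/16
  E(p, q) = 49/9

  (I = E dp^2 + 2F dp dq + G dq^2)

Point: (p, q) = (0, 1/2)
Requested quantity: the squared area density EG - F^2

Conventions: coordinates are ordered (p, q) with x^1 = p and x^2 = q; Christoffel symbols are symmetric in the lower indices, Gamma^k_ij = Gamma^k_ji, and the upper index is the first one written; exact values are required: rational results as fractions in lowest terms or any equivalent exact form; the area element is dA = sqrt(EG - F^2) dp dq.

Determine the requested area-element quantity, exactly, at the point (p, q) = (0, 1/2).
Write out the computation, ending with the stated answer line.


E = 49/9, F = 0, G = 361/16; EG - F^2 = 17689/144

Answer: EG - F^2 = 17689/144


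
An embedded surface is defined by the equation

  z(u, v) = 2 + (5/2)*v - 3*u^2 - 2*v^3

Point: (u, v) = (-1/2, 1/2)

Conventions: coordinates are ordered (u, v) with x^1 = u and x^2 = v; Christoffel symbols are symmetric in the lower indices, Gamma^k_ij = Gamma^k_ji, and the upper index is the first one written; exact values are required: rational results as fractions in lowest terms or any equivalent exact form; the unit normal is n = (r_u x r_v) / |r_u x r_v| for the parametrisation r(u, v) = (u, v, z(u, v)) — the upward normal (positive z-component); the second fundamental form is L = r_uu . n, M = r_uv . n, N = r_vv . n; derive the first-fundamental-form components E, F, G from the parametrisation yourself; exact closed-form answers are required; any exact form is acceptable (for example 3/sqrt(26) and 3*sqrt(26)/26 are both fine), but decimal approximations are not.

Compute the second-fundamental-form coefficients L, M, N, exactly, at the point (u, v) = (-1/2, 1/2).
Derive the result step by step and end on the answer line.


z_u = 3, z_v = 1, z_uu = -6, z_uv = 0, z_vv = -6
E = 10, F = 3, G = 2; answer radicand W^2 = 11
unnormalised second-form numerators: l = -6, m = 0, n = -6; L = l/sqrt(11), and similarly M = m/sqrt(W^2), N = n/sqrt(W^2)

Answer: L = -6*sqrt(11)/11, M = 0, N = -6*sqrt(11)/11


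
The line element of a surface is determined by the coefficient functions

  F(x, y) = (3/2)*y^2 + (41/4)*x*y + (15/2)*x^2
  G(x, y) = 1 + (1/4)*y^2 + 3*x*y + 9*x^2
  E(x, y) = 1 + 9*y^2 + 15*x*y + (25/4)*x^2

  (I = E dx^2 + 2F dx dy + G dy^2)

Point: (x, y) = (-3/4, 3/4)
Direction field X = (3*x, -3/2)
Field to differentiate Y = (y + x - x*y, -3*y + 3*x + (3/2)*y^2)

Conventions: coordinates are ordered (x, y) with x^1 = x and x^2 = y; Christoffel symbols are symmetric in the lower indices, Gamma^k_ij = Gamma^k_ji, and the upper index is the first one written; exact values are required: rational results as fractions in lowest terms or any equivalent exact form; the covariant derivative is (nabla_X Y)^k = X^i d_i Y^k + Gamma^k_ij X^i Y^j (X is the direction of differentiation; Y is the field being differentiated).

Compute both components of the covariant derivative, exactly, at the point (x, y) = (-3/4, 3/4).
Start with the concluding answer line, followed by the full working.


Answer: (nabla_X Y)^x = -6855/4768, (nabla_X Y)^y = -68535/4768

E = 73/64, F = -45/64, G = 289/64 at the point
E_x = 15/8, E_y = 9/4, F_x = -57/16, F_y = -87/16, G_x = -45/4, G_y = -15/8
EG - F^2 = 149/32;  g^inv = (32/149) * [[289/64, 45/64], [45/64, 73/64]]
first-kind symbols [ij,l] = (1/2)(d_i g_jl + d_j g_il - d_l g_ij): [xx,x] = E_x/2 = 15/16, [xx,y] = F_x - E_y/2 = -75/16, [xy,x] = E_y/2 = 9/8, [xy,y] = G_x/2 = -45/8, [yy,x] = F_y - G_x/2 = 3/16, [yy,y] = G_y/2 = -15/16
Gamma^x_ij = (G*[ij,x] - F*[ij,y])/(EG - F^2), Gamma^y_ij = (E*[ij,y] - F*[ij,x])/(EG - F^2)
Gamma_xxx = 30/149, Gamma_xxy = 36/149, Gamma_xyy = 6/149, Gamma_yxx = -150/149, Gamma_yxy = -180/149, Gamma_yyy = -30/149
X = (-9/4, -3/2), Y = (9/16, -117/32) at the point
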